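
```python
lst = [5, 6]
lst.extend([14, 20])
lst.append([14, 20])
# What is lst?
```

After line 1: lst = [5, 6]
After line 2 (extend unpacks [14, 20]): lst = [5, 6, 14, 20]
After line 3 (append adds [14, 20] as single element): lst = [5, 6, 14, 20, [14, 20]]

[5, 6, 14, 20, [14, 20]]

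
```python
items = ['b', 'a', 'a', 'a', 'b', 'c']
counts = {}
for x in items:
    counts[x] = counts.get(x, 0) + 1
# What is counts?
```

Initial: counts = {}, items = ['b', 'a', 'a', 'a', 'b', 'c']
See 'b': counts = {'b': 1}
See 'a': counts = {'b': 1, 'a': 1}
See 'a': counts = {'b': 1, 'a': 2}
See 'a': counts = {'b': 1, 'a': 3}
See 'b': counts = {'b': 2, 'a': 3}
See 'c': counts = {'b': 2, 'a': 3, 'c': 1}

{'b': 2, 'a': 3, 'c': 1}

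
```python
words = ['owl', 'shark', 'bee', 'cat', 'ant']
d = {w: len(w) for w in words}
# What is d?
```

{'owl': 3, 'shark': 5, 'bee': 3, 'cat': 3, 'ant': 3}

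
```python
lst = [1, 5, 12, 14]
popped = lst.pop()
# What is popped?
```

14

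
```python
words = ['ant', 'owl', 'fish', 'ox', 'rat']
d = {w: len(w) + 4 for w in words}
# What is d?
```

{'ant': 7, 'owl': 7, 'fish': 8, 'ox': 6, 'rat': 7}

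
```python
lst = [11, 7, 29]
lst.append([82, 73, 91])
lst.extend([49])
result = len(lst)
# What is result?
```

After line 1: lst = [11, 7, 29]
After line 2 (append adds [82, 73, 91] as single element): lst = [11, 7, 29, [82, 73, 91]]
After line 3 (extend unpacks [49], adds 49): lst = [11, 7, 29, [82, 73, 91], 49]
After line 4: result = len(lst) = 5

5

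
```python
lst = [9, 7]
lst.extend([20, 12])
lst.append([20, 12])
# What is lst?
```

After line 1: lst = [9, 7]
After line 2 (extend unpacks [20, 12]): lst = [9, 7, 20, 12]
After line 3 (append adds [20, 12] as single element): lst = [9, 7, 20, 12, [20, 12]]

[9, 7, 20, 12, [20, 12]]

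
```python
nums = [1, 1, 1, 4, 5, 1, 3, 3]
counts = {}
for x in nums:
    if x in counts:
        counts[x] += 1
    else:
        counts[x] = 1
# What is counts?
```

Initial: counts = {}, nums = [1, 1, 1, 4, 5, 1, 3, 3]
See 1: counts = {1: 1}
See 1: counts = {1: 2}
See 1: counts = {1: 3}
See 4: counts = {1: 3, 4: 1}
See 5: counts = {1: 3, 4: 1, 5: 1}
See 1: counts = {1: 4, 4: 1, 5: 1}
See 3: counts = {1: 4, 4: 1, 5: 1, 3: 1}
See 3: counts = {1: 4, 4: 1, 5: 1, 3: 2}

{1: 4, 4: 1, 5: 1, 3: 2}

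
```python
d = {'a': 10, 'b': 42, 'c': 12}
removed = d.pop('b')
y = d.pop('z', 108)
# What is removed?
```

After line 1: d = {'a': 10, 'b': 42, 'c': 12}
After line 2 (pop 'b' returns 42): d = {'a': 10, 'c': 12}, removed = 42
After line 3 (pop 'z' missing, returns default 108): d = {'a': 10, 'c': 12}, y = 108

42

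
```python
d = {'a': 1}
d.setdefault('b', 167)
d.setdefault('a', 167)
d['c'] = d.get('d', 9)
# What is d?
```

After line 1: d = {'a': 1}
After line 2 (setdefault adds 'b'=167): d = {'a': 1, 'b': 167}
After line 3 (setdefault 'a' no-op, already exists): d = {'a': 1, 'b': 167}
After line 4 (get('d', 9) returns default since 'd' not in d): d = {'a': 1, 'b': 167, 'c': 9}

{'a': 1, 'b': 167, 'c': 9}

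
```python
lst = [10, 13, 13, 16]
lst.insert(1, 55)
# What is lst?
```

[10, 55, 13, 13, 16]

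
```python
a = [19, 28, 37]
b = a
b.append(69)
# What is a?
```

After line 1: a = [19, 28, 37]
After line 2 (b = a is an alias, same object): a = [19, 28, 37], b = [19, 28, 37]
After line 3 (b.append mutates the shared list): a = [19, 28, 37, 69], b = [19, 28, 37, 69]

[19, 28, 37, 69]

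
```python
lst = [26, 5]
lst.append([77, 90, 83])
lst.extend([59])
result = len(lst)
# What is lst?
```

After line 1: lst = [26, 5]
After line 2 (append adds [77, 90, 83] as single element): lst = [26, 5, [77, 90, 83]]
After line 3 (extend unpacks [59], adds 59): lst = [26, 5, [77, 90, 83], 59]
After line 4: result = len(lst) = 4

[26, 5, [77, 90, 83], 59]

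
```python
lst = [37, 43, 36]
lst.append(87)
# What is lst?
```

[37, 43, 36, 87]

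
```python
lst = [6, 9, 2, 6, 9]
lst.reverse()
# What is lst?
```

[9, 6, 2, 9, 6]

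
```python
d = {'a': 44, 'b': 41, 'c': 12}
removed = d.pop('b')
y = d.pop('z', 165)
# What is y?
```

After line 1: d = {'a': 44, 'b': 41, 'c': 12}
After line 2 (pop 'b' returns 41): d = {'a': 44, 'c': 12}, removed = 41
After line 3 (pop 'z' missing, returns default 165): d = {'a': 44, 'c': 12}, y = 165

165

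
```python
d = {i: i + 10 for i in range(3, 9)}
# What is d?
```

{3: 13, 4: 14, 5: 15, 6: 16, 7: 17, 8: 18}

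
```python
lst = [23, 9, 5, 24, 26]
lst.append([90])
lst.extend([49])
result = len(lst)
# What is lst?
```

After line 1: lst = [23, 9, 5, 24, 26]
After line 2 (append adds [90] as single element): lst = [23, 9, 5, 24, 26, [90]]
After line 3 (extend unpacks [49], adds 49): lst = [23, 9, 5, 24, 26, [90], 49]
After line 4: result = len(lst) = 7

[23, 9, 5, 24, 26, [90], 49]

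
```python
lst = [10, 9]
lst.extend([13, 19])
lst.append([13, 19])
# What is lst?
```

After line 1: lst = [10, 9]
After line 2 (extend unpacks [13, 19]): lst = [10, 9, 13, 19]
After line 3 (append adds [13, 19] as single element): lst = [10, 9, 13, 19, [13, 19]]

[10, 9, 13, 19, [13, 19]]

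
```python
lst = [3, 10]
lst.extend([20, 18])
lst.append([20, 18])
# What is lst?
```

After line 1: lst = [3, 10]
After line 2 (extend unpacks [20, 18]): lst = [3, 10, 20, 18]
After line 3 (append adds [20, 18] as single element): lst = [3, 10, 20, 18, [20, 18]]

[3, 10, 20, 18, [20, 18]]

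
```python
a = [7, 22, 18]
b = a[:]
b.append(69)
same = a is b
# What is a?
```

After line 1: a = [7, 22, 18]
After line 2 (b = a[:] is a shallow copy, new object): a = [7, 22, 18], b = [7, 22, 18]
After line 3 (append only mutates b): a = [7, 22, 18], b = [7, 22, 18, 69]
After line 4 (same = a is b; different objects -> False): same = False

[7, 22, 18]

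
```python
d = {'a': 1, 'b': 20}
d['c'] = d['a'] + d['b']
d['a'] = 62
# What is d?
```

After line 1: d = {'a': 1, 'b': 20}
After line 2 (d['c'] = 1 + 20): d = {'a': 1, 'b': 20, 'c': 21}
After line 3: d = {'a': 62, 'b': 20, 'c': 21}

{'a': 62, 'b': 20, 'c': 21}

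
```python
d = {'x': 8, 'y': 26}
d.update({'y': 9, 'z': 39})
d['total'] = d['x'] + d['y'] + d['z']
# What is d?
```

After line 1: d = {'x': 8, 'y': 26}
After line 2 (y overwritten, z added): d = {'x': 8, 'y': 9, 'z': 39}
After line 3 (total = 8 + 9 + 39 = 56): d = {'x': 8, 'y': 9, 'z': 39, 'total': 56}

{'x': 8, 'y': 9, 'z': 39, 'total': 56}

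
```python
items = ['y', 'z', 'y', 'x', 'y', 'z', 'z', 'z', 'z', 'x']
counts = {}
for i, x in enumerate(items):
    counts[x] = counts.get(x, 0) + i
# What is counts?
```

Initial: counts = {}, items = ['y', 'z', 'y', 'x', 'y', 'z', 'z', 'z', 'z', 'x']
i=0, x='y': counts = {'y': 0}
i=1, x='z': counts = {'y': 0, 'z': 1}
i=2, x='y': counts = {'y': 2, 'z': 1}
i=3, x='x': counts = {'y': 2, 'z': 1, 'x': 3}
i=4, x='y': counts = {'y': 6, 'z': 1, 'x': 3}
i=5, x='z': counts = {'y': 6, 'z': 6, 'x': 3}
i=6, x='z': counts = {'y': 6, 'z': 12, 'x': 3}
i=7, x='z': counts = {'y': 6, 'z': 19, 'x': 3}
i=8, x='z': counts = {'y': 6, 'z': 27, 'x': 3}
i=9, x='x': counts = {'y': 6, 'z': 27, 'x': 12}

{'y': 6, 'z': 27, 'x': 12}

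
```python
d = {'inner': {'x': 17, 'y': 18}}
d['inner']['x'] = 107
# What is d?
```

After line 1: d = {'inner': {'x': 17, 'y': 18}}
After line 2 (inner x overwritten): d = {'inner': {'x': 107, 'y': 18}}

{'inner': {'x': 107, 'y': 18}}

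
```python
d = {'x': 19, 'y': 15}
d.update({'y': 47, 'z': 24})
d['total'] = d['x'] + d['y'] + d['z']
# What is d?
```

After line 1: d = {'x': 19, 'y': 15}
After line 2 (y overwritten, z added): d = {'x': 19, 'y': 47, 'z': 24}
After line 3 (total = 19 + 47 + 24 = 90): d = {'x': 19, 'y': 47, 'z': 24, 'total': 90}

{'x': 19, 'y': 47, 'z': 24, 'total': 90}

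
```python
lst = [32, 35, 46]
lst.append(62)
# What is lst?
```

[32, 35, 46, 62]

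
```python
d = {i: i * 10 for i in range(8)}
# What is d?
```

{0: 0, 1: 10, 2: 20, 3: 30, 4: 40, 5: 50, 6: 60, 7: 70}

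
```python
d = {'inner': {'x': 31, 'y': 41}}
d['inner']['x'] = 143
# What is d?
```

After line 1: d = {'inner': {'x': 31, 'y': 41}}
After line 2 (inner x overwritten): d = {'inner': {'x': 143, 'y': 41}}

{'inner': {'x': 143, 'y': 41}}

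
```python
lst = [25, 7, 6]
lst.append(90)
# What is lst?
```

[25, 7, 6, 90]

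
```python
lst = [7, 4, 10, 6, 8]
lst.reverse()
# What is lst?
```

[8, 6, 10, 4, 7]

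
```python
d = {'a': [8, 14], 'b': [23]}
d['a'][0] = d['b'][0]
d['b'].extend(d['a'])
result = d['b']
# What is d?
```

After line 1: d = {'a': [8, 14], 'b': [23]}
After line 2 (a[0] = b[0] = 23): d = {'a': [23, 14], 'b': [23]}
After line 3 (b.extend(a) appends [23, 14]): d = {'a': [23, 14], 'b': [23, 23, 14]}
After line 4: result = d['b'] = [23, 23, 14]

{'a': [23, 14], 'b': [23, 23, 14]}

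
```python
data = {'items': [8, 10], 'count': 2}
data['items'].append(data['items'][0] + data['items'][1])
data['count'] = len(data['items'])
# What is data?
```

After line 1: data = {'items': [8, 10], 'count': 2}
After line 2 (append 8 + 10 = 18): data = {'items': [8, 10, 18], 'count': 2}
After line 3 (count = len(items) = 3): data = {'items': [8, 10, 18], 'count': 3}

{'items': [8, 10, 18], 'count': 3}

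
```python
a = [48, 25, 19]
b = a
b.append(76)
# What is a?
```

After line 1: a = [48, 25, 19]
After line 2 (b = a is an alias, same object): a = [48, 25, 19], b = [48, 25, 19]
After line 3 (b.append mutates the shared list): a = [48, 25, 19, 76], b = [48, 25, 19, 76]

[48, 25, 19, 76]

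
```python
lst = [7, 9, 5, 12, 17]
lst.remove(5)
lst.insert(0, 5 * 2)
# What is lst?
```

After line 1: lst = [7, 9, 5, 12, 17]
After line 2 (remove first 5): lst = [7, 9, 12, 17]
After line 3 (insert 10 at index 0): lst = [10, 7, 9, 12, 17]

[10, 7, 9, 12, 17]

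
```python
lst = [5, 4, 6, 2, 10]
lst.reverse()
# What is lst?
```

[10, 2, 6, 4, 5]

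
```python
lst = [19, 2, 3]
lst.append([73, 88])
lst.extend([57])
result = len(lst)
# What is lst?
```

After line 1: lst = [19, 2, 3]
After line 2 (append adds [73, 88] as single element): lst = [19, 2, 3, [73, 88]]
After line 3 (extend unpacks [57], adds 57): lst = [19, 2, 3, [73, 88], 57]
After line 4: result = len(lst) = 5

[19, 2, 3, [73, 88], 57]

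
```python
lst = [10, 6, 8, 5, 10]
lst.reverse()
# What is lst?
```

[10, 5, 8, 6, 10]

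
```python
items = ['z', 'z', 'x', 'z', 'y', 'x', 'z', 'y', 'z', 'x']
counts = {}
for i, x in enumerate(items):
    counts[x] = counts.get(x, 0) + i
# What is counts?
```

Initial: counts = {}, items = ['z', 'z', 'x', 'z', 'y', 'x', 'z', 'y', 'z', 'x']
i=0, x='z': counts = {'z': 0}
i=1, x='z': counts = {'z': 1}
i=2, x='x': counts = {'z': 1, 'x': 2}
i=3, x='z': counts = {'z': 4, 'x': 2}
i=4, x='y': counts = {'z': 4, 'x': 2, 'y': 4}
i=5, x='x': counts = {'z': 4, 'x': 7, 'y': 4}
i=6, x='z': counts = {'z': 10, 'x': 7, 'y': 4}
i=7, x='y': counts = {'z': 10, 'x': 7, 'y': 11}
i=8, x='z': counts = {'z': 18, 'x': 7, 'y': 11}
i=9, x='x': counts = {'z': 18, 'x': 16, 'y': 11}

{'z': 18, 'x': 16, 'y': 11}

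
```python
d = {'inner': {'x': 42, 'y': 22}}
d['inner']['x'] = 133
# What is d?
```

After line 1: d = {'inner': {'x': 42, 'y': 22}}
After line 2 (inner x overwritten): d = {'inner': {'x': 133, 'y': 22}}

{'inner': {'x': 133, 'y': 22}}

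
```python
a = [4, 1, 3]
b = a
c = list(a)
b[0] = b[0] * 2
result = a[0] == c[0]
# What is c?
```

After line 1: a = [4, 1, 3]
After line 2 (b = a, alias): a = [4, 1, 3], b = [4, 1, 3]
After line 3 (c = list(a) is a copy, new object): c = [4, 1, 3]
After line 4 (b[0] = 4 * 2 = 8; mutates shared a/b): a = b = [8, 1, 3], c = [4, 1, 3]
After line 5 (a[0] = 8, c[0] = 4; result = False)

[4, 1, 3]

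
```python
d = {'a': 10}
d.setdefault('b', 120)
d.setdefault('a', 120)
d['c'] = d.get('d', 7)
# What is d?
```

After line 1: d = {'a': 10}
After line 2 (setdefault adds 'b'=120): d = {'a': 10, 'b': 120}
After line 3 (setdefault 'a' no-op, already exists): d = {'a': 10, 'b': 120}
After line 4 (get('d', 7) returns default since 'd' not in d): d = {'a': 10, 'b': 120, 'c': 7}

{'a': 10, 'b': 120, 'c': 7}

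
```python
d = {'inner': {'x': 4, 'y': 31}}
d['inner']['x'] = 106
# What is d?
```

After line 1: d = {'inner': {'x': 4, 'y': 31}}
After line 2 (inner x overwritten): d = {'inner': {'x': 106, 'y': 31}}

{'inner': {'x': 106, 'y': 31}}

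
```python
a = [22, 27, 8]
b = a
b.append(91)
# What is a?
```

After line 1: a = [22, 27, 8]
After line 2 (b = a is an alias, same object): a = [22, 27, 8], b = [22, 27, 8]
After line 3 (b.append mutates the shared list): a = [22, 27, 8, 91], b = [22, 27, 8, 91]

[22, 27, 8, 91]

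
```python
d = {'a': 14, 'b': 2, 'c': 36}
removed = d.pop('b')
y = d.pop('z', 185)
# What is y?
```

After line 1: d = {'a': 14, 'b': 2, 'c': 36}
After line 2 (pop 'b' returns 2): d = {'a': 14, 'c': 36}, removed = 2
After line 3 (pop 'z' missing, returns default 185): d = {'a': 14, 'c': 36}, y = 185

185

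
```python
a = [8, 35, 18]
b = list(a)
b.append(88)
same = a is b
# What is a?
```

After line 1: a = [8, 35, 18]
After line 2 (b = list(a) is a shallow copy, new object): a = [8, 35, 18], b = [8, 35, 18]
After line 3 (append only mutates b): a = [8, 35, 18], b = [8, 35, 18, 88]
After line 4 (same = a is b; different objects -> False): same = False

[8, 35, 18]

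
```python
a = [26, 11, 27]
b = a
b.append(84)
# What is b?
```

After line 1: a = [26, 11, 27]
After line 2 (b = a is an alias, same object): a = [26, 11, 27], b = [26, 11, 27]
After line 3 (b.append mutates the shared list): a = [26, 11, 27, 84], b = [26, 11, 27, 84]

[26, 11, 27, 84]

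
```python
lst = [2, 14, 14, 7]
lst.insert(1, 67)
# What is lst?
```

[2, 67, 14, 14, 7]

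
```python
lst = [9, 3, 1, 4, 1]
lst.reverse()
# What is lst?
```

[1, 4, 1, 3, 9]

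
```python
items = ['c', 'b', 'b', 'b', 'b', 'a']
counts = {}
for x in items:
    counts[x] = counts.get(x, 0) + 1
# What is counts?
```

Initial: counts = {}, items = ['c', 'b', 'b', 'b', 'b', 'a']
See 'c': counts = {'c': 1}
See 'b': counts = {'c': 1, 'b': 1}
See 'b': counts = {'c': 1, 'b': 2}
See 'b': counts = {'c': 1, 'b': 3}
See 'b': counts = {'c': 1, 'b': 4}
See 'a': counts = {'c': 1, 'b': 4, 'a': 1}

{'c': 1, 'b': 4, 'a': 1}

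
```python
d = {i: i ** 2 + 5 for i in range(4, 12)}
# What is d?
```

{4: 21, 5: 30, 6: 41, 7: 54, 8: 69, 9: 86, 10: 105, 11: 126}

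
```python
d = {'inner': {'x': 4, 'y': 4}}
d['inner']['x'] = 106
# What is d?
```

After line 1: d = {'inner': {'x': 4, 'y': 4}}
After line 2 (inner x overwritten): d = {'inner': {'x': 106, 'y': 4}}

{'inner': {'x': 106, 'y': 4}}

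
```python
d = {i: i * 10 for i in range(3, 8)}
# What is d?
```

{3: 30, 4: 40, 5: 50, 6: 60, 7: 70}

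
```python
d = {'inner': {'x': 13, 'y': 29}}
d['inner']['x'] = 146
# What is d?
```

After line 1: d = {'inner': {'x': 13, 'y': 29}}
After line 2 (inner x overwritten): d = {'inner': {'x': 146, 'y': 29}}

{'inner': {'x': 146, 'y': 29}}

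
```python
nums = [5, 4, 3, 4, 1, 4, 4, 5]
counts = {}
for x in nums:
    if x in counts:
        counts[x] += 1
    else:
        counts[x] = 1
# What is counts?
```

Initial: counts = {}, nums = [5, 4, 3, 4, 1, 4, 4, 5]
See 5: counts = {5: 1}
See 4: counts = {5: 1, 4: 1}
See 3: counts = {5: 1, 4: 1, 3: 1}
See 4: counts = {5: 1, 4: 2, 3: 1}
See 1: counts = {5: 1, 4: 2, 3: 1, 1: 1}
See 4: counts = {5: 1, 4: 3, 3: 1, 1: 1}
See 4: counts = {5: 1, 4: 4, 3: 1, 1: 1}
See 5: counts = {5: 2, 4: 4, 3: 1, 1: 1}

{5: 2, 4: 4, 3: 1, 1: 1}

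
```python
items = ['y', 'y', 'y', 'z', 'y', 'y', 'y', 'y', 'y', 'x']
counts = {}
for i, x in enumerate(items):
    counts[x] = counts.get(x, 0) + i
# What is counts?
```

Initial: counts = {}, items = ['y', 'y', 'y', 'z', 'y', 'y', 'y', 'y', 'y', 'x']
i=0, x='y': counts = {'y': 0}
i=1, x='y': counts = {'y': 1}
i=2, x='y': counts = {'y': 3}
i=3, x='z': counts = {'y': 3, 'z': 3}
i=4, x='y': counts = {'y': 7, 'z': 3}
i=5, x='y': counts = {'y': 12, 'z': 3}
i=6, x='y': counts = {'y': 18, 'z': 3}
i=7, x='y': counts = {'y': 25, 'z': 3}
i=8, x='y': counts = {'y': 33, 'z': 3}
i=9, x='x': counts = {'y': 33, 'z': 3, 'x': 9}

{'y': 33, 'z': 3, 'x': 9}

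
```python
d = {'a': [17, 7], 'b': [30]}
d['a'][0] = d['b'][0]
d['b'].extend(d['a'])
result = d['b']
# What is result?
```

After line 1: d = {'a': [17, 7], 'b': [30]}
After line 2 (a[0] = b[0] = 30): d = {'a': [30, 7], 'b': [30]}
After line 3 (b.extend(a) appends [30, 7]): d = {'a': [30, 7], 'b': [30, 30, 7]}
After line 4: result = d['b'] = [30, 30, 7]

[30, 30, 7]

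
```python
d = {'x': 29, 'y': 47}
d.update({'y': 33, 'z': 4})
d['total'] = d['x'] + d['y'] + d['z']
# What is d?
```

After line 1: d = {'x': 29, 'y': 47}
After line 2 (y overwritten, z added): d = {'x': 29, 'y': 33, 'z': 4}
After line 3 (total = 29 + 33 + 4 = 66): d = {'x': 29, 'y': 33, 'z': 4, 'total': 66}

{'x': 29, 'y': 33, 'z': 4, 'total': 66}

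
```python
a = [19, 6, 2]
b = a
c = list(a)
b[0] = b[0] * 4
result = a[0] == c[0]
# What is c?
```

After line 1: a = [19, 6, 2]
After line 2 (b = a, alias): a = [19, 6, 2], b = [19, 6, 2]
After line 3 (c = list(a) is a copy, new object): c = [19, 6, 2]
After line 4 (b[0] = 19 * 4 = 76; mutates shared a/b): a = b = [76, 6, 2], c = [19, 6, 2]
After line 5 (a[0] = 76, c[0] = 19; result = False)

[19, 6, 2]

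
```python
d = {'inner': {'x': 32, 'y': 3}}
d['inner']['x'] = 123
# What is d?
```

After line 1: d = {'inner': {'x': 32, 'y': 3}}
After line 2 (inner x overwritten): d = {'inner': {'x': 123, 'y': 3}}

{'inner': {'x': 123, 'y': 3}}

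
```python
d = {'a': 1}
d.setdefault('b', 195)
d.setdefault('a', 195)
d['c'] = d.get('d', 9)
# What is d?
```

After line 1: d = {'a': 1}
After line 2 (setdefault adds 'b'=195): d = {'a': 1, 'b': 195}
After line 3 (setdefault 'a' no-op, already exists): d = {'a': 1, 'b': 195}
After line 4 (get('d', 9) returns default since 'd' not in d): d = {'a': 1, 'b': 195, 'c': 9}

{'a': 1, 'b': 195, 'c': 9}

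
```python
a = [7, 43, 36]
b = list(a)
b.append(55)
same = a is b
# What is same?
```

After line 1: a = [7, 43, 36]
After line 2 (b = list(a) is a shallow copy, new object): a = [7, 43, 36], b = [7, 43, 36]
After line 3 (append only mutates b): a = [7, 43, 36], b = [7, 43, 36, 55]
After line 4 (same = a is b; different objects -> False): same = False

False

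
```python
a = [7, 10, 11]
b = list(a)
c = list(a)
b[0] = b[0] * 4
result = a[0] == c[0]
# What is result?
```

After line 1: a = [7, 10, 11]
After line 2 (b = list(a), copy): a = [7, 10, 11], b = [7, 10, 11]
After line 3 (c = list(a) is a copy, new object): c = [7, 10, 11]
After line 4 (b[0] = 7 * 4 = 28; only b mutates (copy)): a = [7, 10, 11], b = [28, 10, 11], c = [7, 10, 11]
After line 5 (a[0] = 7, c[0] = 7; result = True)

True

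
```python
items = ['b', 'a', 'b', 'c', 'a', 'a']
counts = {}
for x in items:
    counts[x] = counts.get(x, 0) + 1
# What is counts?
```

Initial: counts = {}, items = ['b', 'a', 'b', 'c', 'a', 'a']
See 'b': counts = {'b': 1}
See 'a': counts = {'b': 1, 'a': 1}
See 'b': counts = {'b': 2, 'a': 1}
See 'c': counts = {'b': 2, 'a': 1, 'c': 1}
See 'a': counts = {'b': 2, 'a': 2, 'c': 1}
See 'a': counts = {'b': 2, 'a': 3, 'c': 1}

{'b': 2, 'a': 3, 'c': 1}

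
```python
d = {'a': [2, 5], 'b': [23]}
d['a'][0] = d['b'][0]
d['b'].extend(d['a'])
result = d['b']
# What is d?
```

After line 1: d = {'a': [2, 5], 'b': [23]}
After line 2 (a[0] = b[0] = 23): d = {'a': [23, 5], 'b': [23]}
After line 3 (b.extend(a) appends [23, 5]): d = {'a': [23, 5], 'b': [23, 23, 5]}
After line 4: result = d['b'] = [23, 23, 5]

{'a': [23, 5], 'b': [23, 23, 5]}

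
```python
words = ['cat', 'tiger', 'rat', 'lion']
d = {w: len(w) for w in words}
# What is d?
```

{'cat': 3, 'tiger': 5, 'rat': 3, 'lion': 4}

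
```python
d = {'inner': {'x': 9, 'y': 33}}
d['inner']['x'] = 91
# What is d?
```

After line 1: d = {'inner': {'x': 9, 'y': 33}}
After line 2 (inner x overwritten): d = {'inner': {'x': 91, 'y': 33}}

{'inner': {'x': 91, 'y': 33}}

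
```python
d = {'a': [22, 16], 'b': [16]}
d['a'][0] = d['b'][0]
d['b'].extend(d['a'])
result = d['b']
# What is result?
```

After line 1: d = {'a': [22, 16], 'b': [16]}
After line 2 (a[0] = b[0] = 16): d = {'a': [16, 16], 'b': [16]}
After line 3 (b.extend(a) appends [16, 16]): d = {'a': [16, 16], 'b': [16, 16, 16]}
After line 4: result = d['b'] = [16, 16, 16]

[16, 16, 16]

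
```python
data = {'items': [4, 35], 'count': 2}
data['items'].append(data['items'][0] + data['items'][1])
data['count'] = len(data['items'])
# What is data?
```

After line 1: data = {'items': [4, 35], 'count': 2}
After line 2 (append 4 + 35 = 39): data = {'items': [4, 35, 39], 'count': 2}
After line 3 (count = len(items) = 3): data = {'items': [4, 35, 39], 'count': 3}

{'items': [4, 35, 39], 'count': 3}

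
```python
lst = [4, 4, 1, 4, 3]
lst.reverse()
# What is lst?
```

[3, 4, 1, 4, 4]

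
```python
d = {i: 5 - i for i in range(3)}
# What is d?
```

{0: 5, 1: 4, 2: 3}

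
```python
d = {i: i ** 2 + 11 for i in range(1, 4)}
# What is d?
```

{1: 12, 2: 15, 3: 20}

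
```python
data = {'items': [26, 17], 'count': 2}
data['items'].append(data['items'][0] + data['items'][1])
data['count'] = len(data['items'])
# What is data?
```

After line 1: data = {'items': [26, 17], 'count': 2}
After line 2 (append 26 + 17 = 43): data = {'items': [26, 17, 43], 'count': 2}
After line 3 (count = len(items) = 3): data = {'items': [26, 17, 43], 'count': 3}

{'items': [26, 17, 43], 'count': 3}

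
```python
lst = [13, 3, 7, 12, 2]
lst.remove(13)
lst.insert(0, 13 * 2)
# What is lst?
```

After line 1: lst = [13, 3, 7, 12, 2]
After line 2 (remove first 13): lst = [3, 7, 12, 2]
After line 3 (insert 26 at index 0): lst = [26, 3, 7, 12, 2]

[26, 3, 7, 12, 2]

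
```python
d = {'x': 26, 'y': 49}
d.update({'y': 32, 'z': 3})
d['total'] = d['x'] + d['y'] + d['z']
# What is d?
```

After line 1: d = {'x': 26, 'y': 49}
After line 2 (y overwritten, z added): d = {'x': 26, 'y': 32, 'z': 3}
After line 3 (total = 26 + 32 + 3 = 61): d = {'x': 26, 'y': 32, 'z': 3, 'total': 61}

{'x': 26, 'y': 32, 'z': 3, 'total': 61}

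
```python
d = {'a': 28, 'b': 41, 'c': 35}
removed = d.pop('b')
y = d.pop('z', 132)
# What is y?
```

After line 1: d = {'a': 28, 'b': 41, 'c': 35}
After line 2 (pop 'b' returns 41): d = {'a': 28, 'c': 35}, removed = 41
After line 3 (pop 'z' missing, returns default 132): d = {'a': 28, 'c': 35}, y = 132

132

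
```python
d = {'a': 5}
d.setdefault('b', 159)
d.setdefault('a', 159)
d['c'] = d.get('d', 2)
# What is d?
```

After line 1: d = {'a': 5}
After line 2 (setdefault adds 'b'=159): d = {'a': 5, 'b': 159}
After line 3 (setdefault 'a' no-op, already exists): d = {'a': 5, 'b': 159}
After line 4 (get('d', 2) returns default since 'd' not in d): d = {'a': 5, 'b': 159, 'c': 2}

{'a': 5, 'b': 159, 'c': 2}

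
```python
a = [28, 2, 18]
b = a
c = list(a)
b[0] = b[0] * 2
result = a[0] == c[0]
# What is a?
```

After line 1: a = [28, 2, 18]
After line 2 (b = a, alias): a = [28, 2, 18], b = [28, 2, 18]
After line 3 (c = list(a) is a copy, new object): c = [28, 2, 18]
After line 4 (b[0] = 28 * 2 = 56; mutates shared a/b): a = b = [56, 2, 18], c = [28, 2, 18]
After line 5 (a[0] = 56, c[0] = 28; result = False)

[56, 2, 18]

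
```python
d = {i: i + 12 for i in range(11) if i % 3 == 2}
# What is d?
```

{2: 14, 5: 17, 8: 20}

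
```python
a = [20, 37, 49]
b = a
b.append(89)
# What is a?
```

After line 1: a = [20, 37, 49]
After line 2 (b = a is an alias, same object): a = [20, 37, 49], b = [20, 37, 49]
After line 3 (b.append mutates the shared list): a = [20, 37, 49, 89], b = [20, 37, 49, 89]

[20, 37, 49, 89]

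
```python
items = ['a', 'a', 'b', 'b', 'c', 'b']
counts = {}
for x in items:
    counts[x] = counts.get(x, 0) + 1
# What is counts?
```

Initial: counts = {}, items = ['a', 'a', 'b', 'b', 'c', 'b']
See 'a': counts = {'a': 1}
See 'a': counts = {'a': 2}
See 'b': counts = {'a': 2, 'b': 1}
See 'b': counts = {'a': 2, 'b': 2}
See 'c': counts = {'a': 2, 'b': 2, 'c': 1}
See 'b': counts = {'a': 2, 'b': 3, 'c': 1}

{'a': 2, 'b': 3, 'c': 1}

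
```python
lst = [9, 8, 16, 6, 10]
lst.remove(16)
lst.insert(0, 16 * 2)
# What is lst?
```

After line 1: lst = [9, 8, 16, 6, 10]
After line 2 (remove first 16): lst = [9, 8, 6, 10]
After line 3 (insert 32 at index 0): lst = [32, 9, 8, 6, 10]

[32, 9, 8, 6, 10]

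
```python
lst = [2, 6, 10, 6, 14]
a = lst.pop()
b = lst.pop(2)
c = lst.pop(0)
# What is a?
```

After line 1: lst = [2, 6, 10, 6, 14]
After line 2 (pop() -> a = 14): lst = [2, 6, 10, 6]
After line 3 (pop(2) -> b = 10): lst = [2, 6, 6]
After line 4 (pop(0) -> c = 2): lst = [6, 6]

14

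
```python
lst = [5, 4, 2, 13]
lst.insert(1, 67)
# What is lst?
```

[5, 67, 4, 2, 13]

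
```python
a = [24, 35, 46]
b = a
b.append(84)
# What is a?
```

After line 1: a = [24, 35, 46]
After line 2 (b = a is an alias, same object): a = [24, 35, 46], b = [24, 35, 46]
After line 3 (b.append mutates the shared list): a = [24, 35, 46, 84], b = [24, 35, 46, 84]

[24, 35, 46, 84]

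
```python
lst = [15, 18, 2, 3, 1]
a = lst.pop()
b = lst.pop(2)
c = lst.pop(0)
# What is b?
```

After line 1: lst = [15, 18, 2, 3, 1]
After line 2 (pop() -> a = 1): lst = [15, 18, 2, 3]
After line 3 (pop(2) -> b = 2): lst = [15, 18, 3]
After line 4 (pop(0) -> c = 15): lst = [18, 3]

2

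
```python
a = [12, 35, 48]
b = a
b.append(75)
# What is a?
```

After line 1: a = [12, 35, 48]
After line 2 (b = a is an alias, same object): a = [12, 35, 48], b = [12, 35, 48]
After line 3 (b.append mutates the shared list): a = [12, 35, 48, 75], b = [12, 35, 48, 75]

[12, 35, 48, 75]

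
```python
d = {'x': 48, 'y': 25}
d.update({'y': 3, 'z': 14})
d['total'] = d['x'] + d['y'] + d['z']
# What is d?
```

After line 1: d = {'x': 48, 'y': 25}
After line 2 (y overwritten, z added): d = {'x': 48, 'y': 3, 'z': 14}
After line 3 (total = 48 + 3 + 14 = 65): d = {'x': 48, 'y': 3, 'z': 14, 'total': 65}

{'x': 48, 'y': 3, 'z': 14, 'total': 65}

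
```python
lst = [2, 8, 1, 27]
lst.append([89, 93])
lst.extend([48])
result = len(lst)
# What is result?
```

After line 1: lst = [2, 8, 1, 27]
After line 2 (append adds [89, 93] as single element): lst = [2, 8, 1, 27, [89, 93]]
After line 3 (extend unpacks [48], adds 48): lst = [2, 8, 1, 27, [89, 93], 48]
After line 4: result = len(lst) = 6

6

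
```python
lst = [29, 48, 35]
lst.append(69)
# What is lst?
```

[29, 48, 35, 69]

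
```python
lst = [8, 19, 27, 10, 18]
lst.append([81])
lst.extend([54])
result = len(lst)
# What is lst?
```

After line 1: lst = [8, 19, 27, 10, 18]
After line 2 (append adds [81] as single element): lst = [8, 19, 27, 10, 18, [81]]
After line 3 (extend unpacks [54], adds 54): lst = [8, 19, 27, 10, 18, [81], 54]
After line 4: result = len(lst) = 7

[8, 19, 27, 10, 18, [81], 54]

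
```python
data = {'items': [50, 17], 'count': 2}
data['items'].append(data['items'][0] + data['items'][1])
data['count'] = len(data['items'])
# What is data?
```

After line 1: data = {'items': [50, 17], 'count': 2}
After line 2 (append 50 + 17 = 67): data = {'items': [50, 17, 67], 'count': 2}
After line 3 (count = len(items) = 3): data = {'items': [50, 17, 67], 'count': 3}

{'items': [50, 17, 67], 'count': 3}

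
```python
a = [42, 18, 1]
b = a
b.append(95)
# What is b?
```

After line 1: a = [42, 18, 1]
After line 2 (b = a is an alias, same object): a = [42, 18, 1], b = [42, 18, 1]
After line 3 (b.append mutates the shared list): a = [42, 18, 1, 95], b = [42, 18, 1, 95]

[42, 18, 1, 95]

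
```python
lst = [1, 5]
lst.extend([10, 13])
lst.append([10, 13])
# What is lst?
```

After line 1: lst = [1, 5]
After line 2 (extend unpacks [10, 13]): lst = [1, 5, 10, 13]
After line 3 (append adds [10, 13] as single element): lst = [1, 5, 10, 13, [10, 13]]

[1, 5, 10, 13, [10, 13]]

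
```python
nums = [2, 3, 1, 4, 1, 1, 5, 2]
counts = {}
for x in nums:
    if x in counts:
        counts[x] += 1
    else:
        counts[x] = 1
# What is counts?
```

Initial: counts = {}, nums = [2, 3, 1, 4, 1, 1, 5, 2]
See 2: counts = {2: 1}
See 3: counts = {2: 1, 3: 1}
See 1: counts = {2: 1, 3: 1, 1: 1}
See 4: counts = {2: 1, 3: 1, 1: 1, 4: 1}
See 1: counts = {2: 1, 3: 1, 1: 2, 4: 1}
See 1: counts = {2: 1, 3: 1, 1: 3, 4: 1}
See 5: counts = {2: 1, 3: 1, 1: 3, 4: 1, 5: 1}
See 2: counts = {2: 2, 3: 1, 1: 3, 4: 1, 5: 1}

{2: 2, 3: 1, 1: 3, 4: 1, 5: 1}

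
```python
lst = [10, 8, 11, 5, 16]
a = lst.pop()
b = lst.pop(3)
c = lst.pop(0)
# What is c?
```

After line 1: lst = [10, 8, 11, 5, 16]
After line 2 (pop() -> a = 16): lst = [10, 8, 11, 5]
After line 3 (pop(3) -> b = 5): lst = [10, 8, 11]
After line 4 (pop(0) -> c = 10): lst = [8, 11]

10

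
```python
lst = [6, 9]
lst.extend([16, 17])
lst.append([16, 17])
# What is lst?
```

After line 1: lst = [6, 9]
After line 2 (extend unpacks [16, 17]): lst = [6, 9, 16, 17]
After line 3 (append adds [16, 17] as single element): lst = [6, 9, 16, 17, [16, 17]]

[6, 9, 16, 17, [16, 17]]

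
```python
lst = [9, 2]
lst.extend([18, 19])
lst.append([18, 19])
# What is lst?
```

After line 1: lst = [9, 2]
After line 2 (extend unpacks [18, 19]): lst = [9, 2, 18, 19]
After line 3 (append adds [18, 19] as single element): lst = [9, 2, 18, 19, [18, 19]]

[9, 2, 18, 19, [18, 19]]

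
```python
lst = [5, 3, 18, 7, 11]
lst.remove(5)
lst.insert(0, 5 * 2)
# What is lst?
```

After line 1: lst = [5, 3, 18, 7, 11]
After line 2 (remove first 5): lst = [3, 18, 7, 11]
After line 3 (insert 10 at index 0): lst = [10, 3, 18, 7, 11]

[10, 3, 18, 7, 11]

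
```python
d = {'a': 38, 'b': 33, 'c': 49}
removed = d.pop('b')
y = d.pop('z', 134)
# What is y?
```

After line 1: d = {'a': 38, 'b': 33, 'c': 49}
After line 2 (pop 'b' returns 33): d = {'a': 38, 'c': 49}, removed = 33
After line 3 (pop 'z' missing, returns default 134): d = {'a': 38, 'c': 49}, y = 134

134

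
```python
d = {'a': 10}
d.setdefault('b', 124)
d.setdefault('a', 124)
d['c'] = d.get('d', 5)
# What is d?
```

After line 1: d = {'a': 10}
After line 2 (setdefault adds 'b'=124): d = {'a': 10, 'b': 124}
After line 3 (setdefault 'a' no-op, already exists): d = {'a': 10, 'b': 124}
After line 4 (get('d', 5) returns default since 'd' not in d): d = {'a': 10, 'b': 124, 'c': 5}

{'a': 10, 'b': 124, 'c': 5}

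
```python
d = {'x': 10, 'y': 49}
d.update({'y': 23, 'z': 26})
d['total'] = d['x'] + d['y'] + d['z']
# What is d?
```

After line 1: d = {'x': 10, 'y': 49}
After line 2 (y overwritten, z added): d = {'x': 10, 'y': 23, 'z': 26}
After line 3 (total = 10 + 23 + 26 = 59): d = {'x': 10, 'y': 23, 'z': 26, 'total': 59}

{'x': 10, 'y': 23, 'z': 26, 'total': 59}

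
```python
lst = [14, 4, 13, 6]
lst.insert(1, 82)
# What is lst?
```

[14, 82, 4, 13, 6]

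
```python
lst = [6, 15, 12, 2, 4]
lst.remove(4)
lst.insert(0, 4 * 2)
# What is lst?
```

After line 1: lst = [6, 15, 12, 2, 4]
After line 2 (remove first 4): lst = [6, 15, 12, 2]
After line 3 (insert 8 at index 0): lst = [8, 6, 15, 12, 2]

[8, 6, 15, 12, 2]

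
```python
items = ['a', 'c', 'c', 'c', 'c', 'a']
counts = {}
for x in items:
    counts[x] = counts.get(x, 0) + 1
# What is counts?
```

Initial: counts = {}, items = ['a', 'c', 'c', 'c', 'c', 'a']
See 'a': counts = {'a': 1}
See 'c': counts = {'a': 1, 'c': 1}
See 'c': counts = {'a': 1, 'c': 2}
See 'c': counts = {'a': 1, 'c': 3}
See 'c': counts = {'a': 1, 'c': 4}
See 'a': counts = {'a': 2, 'c': 4}

{'a': 2, 'c': 4}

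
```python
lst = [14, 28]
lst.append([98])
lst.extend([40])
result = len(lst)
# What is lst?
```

After line 1: lst = [14, 28]
After line 2 (append adds [98] as single element): lst = [14, 28, [98]]
After line 3 (extend unpacks [40], adds 40): lst = [14, 28, [98], 40]
After line 4: result = len(lst) = 4

[14, 28, [98], 40]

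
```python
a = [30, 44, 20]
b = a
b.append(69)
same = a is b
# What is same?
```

After line 1: a = [30, 44, 20]
After line 2 (b = a is an alias, same object): a = [30, 44, 20], b = [30, 44, 20]
After line 3 (b.append mutates the shared list): a = [30, 44, 20, 69], b = [30, 44, 20, 69]
After line 4 (same = a is b; same object -> True): same = True

True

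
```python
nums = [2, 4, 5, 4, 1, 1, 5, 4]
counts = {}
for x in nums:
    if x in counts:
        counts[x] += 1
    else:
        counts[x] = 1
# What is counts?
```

Initial: counts = {}, nums = [2, 4, 5, 4, 1, 1, 5, 4]
See 2: counts = {2: 1}
See 4: counts = {2: 1, 4: 1}
See 5: counts = {2: 1, 4: 1, 5: 1}
See 4: counts = {2: 1, 4: 2, 5: 1}
See 1: counts = {2: 1, 4: 2, 5: 1, 1: 1}
See 1: counts = {2: 1, 4: 2, 5: 1, 1: 2}
See 5: counts = {2: 1, 4: 2, 5: 2, 1: 2}
See 4: counts = {2: 1, 4: 3, 5: 2, 1: 2}

{2: 1, 4: 3, 5: 2, 1: 2}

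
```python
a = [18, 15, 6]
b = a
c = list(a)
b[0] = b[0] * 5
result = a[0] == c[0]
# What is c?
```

After line 1: a = [18, 15, 6]
After line 2 (b = a, alias): a = [18, 15, 6], b = [18, 15, 6]
After line 3 (c = list(a) is a copy, new object): c = [18, 15, 6]
After line 4 (b[0] = 18 * 5 = 90; mutates shared a/b): a = b = [90, 15, 6], c = [18, 15, 6]
After line 5 (a[0] = 90, c[0] = 18; result = False)

[18, 15, 6]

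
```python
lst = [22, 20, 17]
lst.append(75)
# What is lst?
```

[22, 20, 17, 75]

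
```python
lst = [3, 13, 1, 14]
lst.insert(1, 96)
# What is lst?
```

[3, 96, 13, 1, 14]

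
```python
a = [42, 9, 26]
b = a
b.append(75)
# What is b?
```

After line 1: a = [42, 9, 26]
After line 2 (b = a is an alias, same object): a = [42, 9, 26], b = [42, 9, 26]
After line 3 (b.append mutates the shared list): a = [42, 9, 26, 75], b = [42, 9, 26, 75]

[42, 9, 26, 75]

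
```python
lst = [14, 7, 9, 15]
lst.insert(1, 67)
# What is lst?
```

[14, 67, 7, 9, 15]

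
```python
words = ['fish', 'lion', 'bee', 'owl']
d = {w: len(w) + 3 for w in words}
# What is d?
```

{'fish': 7, 'lion': 7, 'bee': 6, 'owl': 6}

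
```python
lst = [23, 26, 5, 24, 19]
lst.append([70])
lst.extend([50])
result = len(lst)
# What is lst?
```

After line 1: lst = [23, 26, 5, 24, 19]
After line 2 (append adds [70] as single element): lst = [23, 26, 5, 24, 19, [70]]
After line 3 (extend unpacks [50], adds 50): lst = [23, 26, 5, 24, 19, [70], 50]
After line 4: result = len(lst) = 7

[23, 26, 5, 24, 19, [70], 50]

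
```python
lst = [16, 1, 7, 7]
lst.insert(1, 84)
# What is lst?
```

[16, 84, 1, 7, 7]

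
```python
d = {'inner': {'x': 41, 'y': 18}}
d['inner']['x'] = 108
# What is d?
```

After line 1: d = {'inner': {'x': 41, 'y': 18}}
After line 2 (inner x overwritten): d = {'inner': {'x': 108, 'y': 18}}

{'inner': {'x': 108, 'y': 18}}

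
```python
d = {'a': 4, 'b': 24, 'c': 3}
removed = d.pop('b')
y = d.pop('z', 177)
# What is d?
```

After line 1: d = {'a': 4, 'b': 24, 'c': 3}
After line 2 (pop 'b' returns 24): d = {'a': 4, 'c': 3}, removed = 24
After line 3 (pop 'z' missing, returns default 177): d = {'a': 4, 'c': 3}, y = 177

{'a': 4, 'c': 3}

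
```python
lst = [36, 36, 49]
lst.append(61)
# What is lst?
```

[36, 36, 49, 61]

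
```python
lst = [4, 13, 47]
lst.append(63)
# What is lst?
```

[4, 13, 47, 63]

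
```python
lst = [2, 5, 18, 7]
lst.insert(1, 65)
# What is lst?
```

[2, 65, 5, 18, 7]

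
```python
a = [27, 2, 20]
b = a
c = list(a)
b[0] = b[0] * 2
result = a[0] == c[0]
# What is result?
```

After line 1: a = [27, 2, 20]
After line 2 (b = a, alias): a = [27, 2, 20], b = [27, 2, 20]
After line 3 (c = list(a) is a copy, new object): c = [27, 2, 20]
After line 4 (b[0] = 27 * 2 = 54; mutates shared a/b): a = b = [54, 2, 20], c = [27, 2, 20]
After line 5 (a[0] = 54, c[0] = 27; result = False)

False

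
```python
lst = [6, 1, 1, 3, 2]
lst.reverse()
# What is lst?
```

[2, 3, 1, 1, 6]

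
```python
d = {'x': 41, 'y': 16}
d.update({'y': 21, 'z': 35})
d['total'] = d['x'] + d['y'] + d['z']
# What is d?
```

After line 1: d = {'x': 41, 'y': 16}
After line 2 (y overwritten, z added): d = {'x': 41, 'y': 21, 'z': 35}
After line 3 (total = 41 + 21 + 35 = 97): d = {'x': 41, 'y': 21, 'z': 35, 'total': 97}

{'x': 41, 'y': 21, 'z': 35, 'total': 97}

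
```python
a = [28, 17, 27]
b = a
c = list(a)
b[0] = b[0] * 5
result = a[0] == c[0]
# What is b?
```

After line 1: a = [28, 17, 27]
After line 2 (b = a, alias): a = [28, 17, 27], b = [28, 17, 27]
After line 3 (c = list(a) is a copy, new object): c = [28, 17, 27]
After line 4 (b[0] = 28 * 5 = 140; mutates shared a/b): a = b = [140, 17, 27], c = [28, 17, 27]
After line 5 (a[0] = 140, c[0] = 28; result = False)

[140, 17, 27]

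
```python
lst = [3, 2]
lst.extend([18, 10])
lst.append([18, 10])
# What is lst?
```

After line 1: lst = [3, 2]
After line 2 (extend unpacks [18, 10]): lst = [3, 2, 18, 10]
After line 3 (append adds [18, 10] as single element): lst = [3, 2, 18, 10, [18, 10]]

[3, 2, 18, 10, [18, 10]]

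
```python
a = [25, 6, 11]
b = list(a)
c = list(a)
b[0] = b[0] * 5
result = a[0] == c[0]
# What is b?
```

After line 1: a = [25, 6, 11]
After line 2 (b = list(a), copy): a = [25, 6, 11], b = [25, 6, 11]
After line 3 (c = list(a) is a copy, new object): c = [25, 6, 11]
After line 4 (b[0] = 25 * 5 = 125; only b mutates (copy)): a = [25, 6, 11], b = [125, 6, 11], c = [25, 6, 11]
After line 5 (a[0] = 25, c[0] = 25; result = True)

[125, 6, 11]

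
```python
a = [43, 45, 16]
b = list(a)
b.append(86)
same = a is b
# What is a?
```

After line 1: a = [43, 45, 16]
After line 2 (b = list(a) is a shallow copy, new object): a = [43, 45, 16], b = [43, 45, 16]
After line 3 (append only mutates b): a = [43, 45, 16], b = [43, 45, 16, 86]
After line 4 (same = a is b; different objects -> False): same = False

[43, 45, 16]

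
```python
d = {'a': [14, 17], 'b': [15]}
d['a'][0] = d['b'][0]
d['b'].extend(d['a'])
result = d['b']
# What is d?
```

After line 1: d = {'a': [14, 17], 'b': [15]}
After line 2 (a[0] = b[0] = 15): d = {'a': [15, 17], 'b': [15]}
After line 3 (b.extend(a) appends [15, 17]): d = {'a': [15, 17], 'b': [15, 15, 17]}
After line 4: result = d['b'] = [15, 15, 17]

{'a': [15, 17], 'b': [15, 15, 17]}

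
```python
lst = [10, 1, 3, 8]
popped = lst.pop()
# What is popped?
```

8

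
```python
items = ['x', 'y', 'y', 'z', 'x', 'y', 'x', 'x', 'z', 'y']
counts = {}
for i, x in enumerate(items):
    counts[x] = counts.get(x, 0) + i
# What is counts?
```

Initial: counts = {}, items = ['x', 'y', 'y', 'z', 'x', 'y', 'x', 'x', 'z', 'y']
i=0, x='x': counts = {'x': 0}
i=1, x='y': counts = {'x': 0, 'y': 1}
i=2, x='y': counts = {'x': 0, 'y': 3}
i=3, x='z': counts = {'x': 0, 'y': 3, 'z': 3}
i=4, x='x': counts = {'x': 4, 'y': 3, 'z': 3}
i=5, x='y': counts = {'x': 4, 'y': 8, 'z': 3}
i=6, x='x': counts = {'x': 10, 'y': 8, 'z': 3}
i=7, x='x': counts = {'x': 17, 'y': 8, 'z': 3}
i=8, x='z': counts = {'x': 17, 'y': 8, 'z': 11}
i=9, x='y': counts = {'x': 17, 'y': 17, 'z': 11}

{'x': 17, 'y': 17, 'z': 11}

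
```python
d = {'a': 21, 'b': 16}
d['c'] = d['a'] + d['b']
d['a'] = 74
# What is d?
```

After line 1: d = {'a': 21, 'b': 16}
After line 2 (d['c'] = 21 + 16): d = {'a': 21, 'b': 16, 'c': 37}
After line 3: d = {'a': 74, 'b': 16, 'c': 37}

{'a': 74, 'b': 16, 'c': 37}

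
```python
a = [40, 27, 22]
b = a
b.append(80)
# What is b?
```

After line 1: a = [40, 27, 22]
After line 2 (b = a is an alias, same object): a = [40, 27, 22], b = [40, 27, 22]
After line 3 (b.append mutates the shared list): a = [40, 27, 22, 80], b = [40, 27, 22, 80]

[40, 27, 22, 80]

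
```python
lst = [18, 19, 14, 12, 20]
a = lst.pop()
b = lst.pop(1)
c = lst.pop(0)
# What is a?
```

After line 1: lst = [18, 19, 14, 12, 20]
After line 2 (pop() -> a = 20): lst = [18, 19, 14, 12]
After line 3 (pop(1) -> b = 19): lst = [18, 14, 12]
After line 4 (pop(0) -> c = 18): lst = [14, 12]

20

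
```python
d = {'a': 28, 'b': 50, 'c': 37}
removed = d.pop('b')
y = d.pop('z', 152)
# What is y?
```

After line 1: d = {'a': 28, 'b': 50, 'c': 37}
After line 2 (pop 'b' returns 50): d = {'a': 28, 'c': 37}, removed = 50
After line 3 (pop 'z' missing, returns default 152): d = {'a': 28, 'c': 37}, y = 152

152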